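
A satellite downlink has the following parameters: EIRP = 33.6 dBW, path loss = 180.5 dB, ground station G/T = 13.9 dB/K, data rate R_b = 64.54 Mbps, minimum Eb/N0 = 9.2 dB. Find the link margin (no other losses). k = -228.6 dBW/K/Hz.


C/N0 = EIRP - FSPL + G/T - k = 33.6 - 180.5 + 13.9 - (-228.6)
C/N0 = 95.6000 dB-Hz
R_b = 64.54 Mbps = 6.454e+07 bps -> 10*log10(R_b) = 78.0983 dB-Hz
Eb/N0 = C/N0 - 10*log10(R_b) = 95.6000 - 78.0983 = 17.5017 dB
Margin = Eb/N0 - Eb/N0_req = 17.5017 - 9.2 = 8.3017 dB (link closes)

8.3017 dB


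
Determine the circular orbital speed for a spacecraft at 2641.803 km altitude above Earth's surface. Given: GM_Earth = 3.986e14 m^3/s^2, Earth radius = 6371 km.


r = R_E + alt = 6371.0 + 2641.803 = 9012.8030 km = 9.012803e+06 m
v = sqrt(mu/r) = sqrt(3.986e14 / 9.012803e+06) = 6650.2613 m/s = 6.6503 km/s

6.6503 km/s


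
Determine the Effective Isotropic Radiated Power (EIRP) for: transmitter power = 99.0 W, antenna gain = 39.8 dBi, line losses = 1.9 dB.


Pt = 99.0 W = 19.9564 dBW
EIRP = Pt_dBW + Gt - losses = 19.9564 + 39.8 - 1.9 = 57.8564 dBW

57.8564 dBW


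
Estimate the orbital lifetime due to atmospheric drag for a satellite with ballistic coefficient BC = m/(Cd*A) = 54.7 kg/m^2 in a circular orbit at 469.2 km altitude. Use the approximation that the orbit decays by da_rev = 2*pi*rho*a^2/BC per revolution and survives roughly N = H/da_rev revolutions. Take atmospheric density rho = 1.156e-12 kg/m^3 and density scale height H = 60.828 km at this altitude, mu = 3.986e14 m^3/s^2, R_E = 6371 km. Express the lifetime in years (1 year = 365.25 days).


a = R_E + alt = 6840.2000 km = 6.8402e+06 m
da_rev = 2*pi*rho*a^2/BC = 2*pi*1.156e-12*(6.8402e+06)^2/54.7 = 6.212809 m per revolution
N = H/da_rev = 60828.0000 m / 6.212809 m = 9790.7410 revolutions
P = 2*pi*sqrt(a^3/mu) = 5630.0781 s
lifetime = N*P = 9790.7410 * 5630.0781 = 5.5122637e+07 s = 637.9935 days
years = 637.9935 / 365.25 = 1.7467 years

1.7467 years


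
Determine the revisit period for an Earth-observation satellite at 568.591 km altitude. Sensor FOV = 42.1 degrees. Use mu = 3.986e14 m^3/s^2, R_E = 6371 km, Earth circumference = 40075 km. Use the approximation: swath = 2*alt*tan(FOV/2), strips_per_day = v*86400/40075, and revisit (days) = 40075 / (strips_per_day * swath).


swath = 2*568.591*tan(0.3673918) = 437.6623 km
v = sqrt(mu/r) = 7578.8220 m/s = 7.5788 km/s
strips/day = v*86400/40075 = 7.5788*86400/40075 = 16.3396
coverage/day = strips * swath = 16.3396 * 437.6623 = 7151.2345 km
revisit = 40075 / 7151.2345 = 5.6039 days

5.6039 days


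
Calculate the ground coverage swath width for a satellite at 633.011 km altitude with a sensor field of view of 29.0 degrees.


FOV = 29.0 deg = 0.5061455 rad
swath = 2 * alt * tan(FOV/2) = 2 * 633.011 * tan(0.2530727)
swath = 2 * 633.011 * 0.2586176
swath = 327.4156 km

327.4156 km


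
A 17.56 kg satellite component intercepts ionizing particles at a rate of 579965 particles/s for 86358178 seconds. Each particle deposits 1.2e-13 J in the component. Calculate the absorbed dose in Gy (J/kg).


Total energy deposited = rate * time * E_per
  = 579965 * 86358178 * 1.2e-13 = 6.0102 J
Dose = E_total / mass = 6.0102 / 17.56
Dose = 0.3422646 Gy

0.3423 Gy


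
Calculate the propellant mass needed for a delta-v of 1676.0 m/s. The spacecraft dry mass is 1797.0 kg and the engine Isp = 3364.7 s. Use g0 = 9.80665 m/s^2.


ve = Isp * g0 = 3364.7 * 9.80665 = 32996.435255 m/s
mass ratio = exp(dv/ve) = exp(1676.0/32996.435255) = 1.05210547
m_prop = m_dry * (mr - 1) = 1797.0 * (1.05210547 - 1)
m_prop = 93.6335 kg

93.6335 kg


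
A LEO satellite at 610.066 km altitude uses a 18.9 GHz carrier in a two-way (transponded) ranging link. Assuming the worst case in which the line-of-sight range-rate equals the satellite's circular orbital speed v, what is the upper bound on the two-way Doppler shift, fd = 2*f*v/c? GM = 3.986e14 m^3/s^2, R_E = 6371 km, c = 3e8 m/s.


r = 6.981066e+06 m
v = sqrt(mu/r) = 7556.2754 m/s (worst-case radial velocity)
f = 18.9 GHz = 1.89e+10 Hz
fd = 2*f*v/c = 2*1.89e+10*7556.2754/3.0e+08
fd = 952090.6942 Hz

952090.6942 Hz


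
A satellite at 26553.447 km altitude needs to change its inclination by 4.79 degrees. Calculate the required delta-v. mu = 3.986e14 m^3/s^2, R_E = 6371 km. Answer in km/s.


r = 32924.4470 km = 3.2924447e+07 m
V = sqrt(mu/r) = 3479.4404 m/s
di = 4.79 deg = 0.08360127 rad
dV = 2*V*sin(di/2) = 2*3479.4404*sin(0.04180064)
dV = 290.8009 m/s = 0.2908009 km/s

0.2908 km/s


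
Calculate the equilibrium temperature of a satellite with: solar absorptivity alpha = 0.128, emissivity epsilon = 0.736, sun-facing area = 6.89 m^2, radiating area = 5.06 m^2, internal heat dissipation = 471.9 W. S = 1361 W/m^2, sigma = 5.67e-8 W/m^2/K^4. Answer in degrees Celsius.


Numerator = alpha*S*A_sun + Q_int = 0.128*1361*6.89 + 471.9 = 1672.1931 W
Denominator = eps*sigma*A_rad = 0.736*5.67e-8*5.06 = 2.1115987e-07 W/K^4
T^4 = 7.9190857e+09 K^4
T = 298.3107 K = 25.1607 C

25.1607 degrees Celsius


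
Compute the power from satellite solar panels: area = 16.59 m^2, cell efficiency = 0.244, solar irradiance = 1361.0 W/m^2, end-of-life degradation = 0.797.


P = area * eta * S * degradation
P = 16.59 * 0.244 * 1361.0 * 0.797
P = 4390.8910 W

4390.8910 W


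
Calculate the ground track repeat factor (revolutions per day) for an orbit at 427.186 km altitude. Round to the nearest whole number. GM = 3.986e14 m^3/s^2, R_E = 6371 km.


r = 6.798186e+06 m
T = 2*pi*sqrt(r^3/mu) = 5578.2861 s = 92.9714 min
revs/day = 1440 / 92.9714 = 15.4886
Rounded: 15 revolutions per day

15 revolutions per day


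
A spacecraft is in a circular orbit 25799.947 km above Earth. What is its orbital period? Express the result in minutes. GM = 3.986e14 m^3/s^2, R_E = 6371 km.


r = 32170.9470 km = 3.2170947e+07 m
T = 2*pi*sqrt(r^3/mu) = 2*pi*sqrt(3.329596e+22 / 3.986e14)
T = 57425.7914 s = 957.0965 min

957.0965 minutes


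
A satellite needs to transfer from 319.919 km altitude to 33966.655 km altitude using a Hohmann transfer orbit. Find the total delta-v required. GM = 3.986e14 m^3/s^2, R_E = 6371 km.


r1 = 6690.9190 km = 6.690919e+06 m
r2 = 40337.6550 km = 4.0337655e+07 m
dv1 = sqrt(mu/r1)*(sqrt(2*r2/(r1+r2)) - 1) = 2390.7895 m/s
dv2 = sqrt(mu/r2)*(1 - sqrt(2*r1/(r1+r2))) = 1466.6641 m/s
total dv = |dv1| + |dv2| = 2390.7895 + 1466.6641 = 3857.4536 m/s = 3.8575 km/s

3.8575 km/s


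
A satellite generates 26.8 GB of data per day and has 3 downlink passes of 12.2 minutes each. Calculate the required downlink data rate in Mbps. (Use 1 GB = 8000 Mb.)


total contact time = 3 * 12.2 * 60 = 2196.0000 s
data = 26.8 GB = 214400.0000 Mb
rate = 214400.0000 / 2196.0000 = 97.6321 Mbps

97.6321 Mbps


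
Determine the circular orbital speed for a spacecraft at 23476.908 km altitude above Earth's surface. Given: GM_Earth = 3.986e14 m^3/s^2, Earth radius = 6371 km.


r = R_E + alt = 6371.0 + 23476.908 = 29847.9080 km = 2.9847908e+07 m
v = sqrt(mu/r) = sqrt(3.986e14 / 2.9847908e+07) = 3654.3631 m/s = 3.6544 km/s

3.6544 km/s


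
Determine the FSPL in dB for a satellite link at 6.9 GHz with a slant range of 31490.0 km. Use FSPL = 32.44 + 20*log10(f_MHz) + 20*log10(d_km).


f = 6.9 GHz = 6900.0000 MHz
d = 31490.0 km
FSPL = 32.44 + 20*log10(6900.0000) + 20*log10(31490.0)
FSPL = 32.44 + 76.7770 + 89.9635
FSPL = 199.1804 dB

199.1804 dB


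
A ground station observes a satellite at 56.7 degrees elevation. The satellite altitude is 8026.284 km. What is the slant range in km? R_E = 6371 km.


h = 8026.284 km, el = 56.7 deg
d = -R_E*sin(el) + sqrt((R_E*sin(el))^2 + 2*R_E*h + h^2)
d = -6371.0000*sin(0.9896017) + sqrt((6371.0000*0.8358074)^2 + 2*6371.0000*8026.284 + 8026.284^2)
d = 8640.9945 km

8640.9945 km


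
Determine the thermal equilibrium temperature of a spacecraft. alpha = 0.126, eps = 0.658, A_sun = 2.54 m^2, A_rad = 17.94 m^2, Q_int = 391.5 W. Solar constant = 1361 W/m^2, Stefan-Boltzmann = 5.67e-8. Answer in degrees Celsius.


Numerator = alpha*S*A_sun + Q_int = 0.126*1361*2.54 + 391.5 = 827.0744 W
Denominator = eps*sigma*A_rad = 0.658*5.67e-8*17.94 = 6.6931628e-07 W/K^4
T^4 = 1.2357005e+09 K^4
T = 187.4901 K = -85.6599 C

-85.6599 degrees Celsius


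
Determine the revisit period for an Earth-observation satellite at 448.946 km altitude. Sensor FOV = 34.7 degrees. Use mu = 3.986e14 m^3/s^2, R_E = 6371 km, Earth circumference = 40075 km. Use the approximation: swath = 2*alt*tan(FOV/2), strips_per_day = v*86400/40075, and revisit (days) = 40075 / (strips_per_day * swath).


swath = 2*448.946*tan(0.3028146) = 280.5220 km
v = sqrt(mu/r) = 7645.0121 m/s = 7.6450 km/s
strips/day = v*86400/40075 = 7.6450*86400/40075 = 16.4823
coverage/day = strips * swath = 16.4823 * 280.5220 = 4623.6542 km
revisit = 40075 / 4623.6542 = 8.6674 days

8.6674 days


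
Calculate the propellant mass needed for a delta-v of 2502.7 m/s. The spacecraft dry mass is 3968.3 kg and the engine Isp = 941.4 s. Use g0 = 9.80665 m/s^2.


ve = Isp * g0 = 941.4 * 9.80665 = 9231.980310 m/s
mass ratio = exp(dv/ve) = exp(2502.7/9231.980310) = 1.31139344
m_prop = m_dry * (mr - 1) = 3968.3 * (1.31139344 - 1)
m_prop = 1235.7026 kg

1235.7026 kg


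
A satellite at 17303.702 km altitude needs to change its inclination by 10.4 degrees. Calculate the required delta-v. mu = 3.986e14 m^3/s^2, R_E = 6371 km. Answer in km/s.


r = 23674.7020 km = 2.3674702e+07 m
V = sqrt(mu/r) = 4103.2350 m/s
di = 10.4 deg = 0.1815142 rad
dV = 2*V*sin(di/2) = 2*4103.2350*sin(0.09075712)
dV = 743.7735 m/s = 0.7437735 km/s

0.7438 km/s


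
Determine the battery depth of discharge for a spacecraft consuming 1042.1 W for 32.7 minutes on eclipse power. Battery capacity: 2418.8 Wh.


E_used = P * t / 60 = 1042.1 * 32.7 / 60 = 567.9445 Wh
DOD = E_used / E_total * 100 = 567.9445 / 2418.8 * 100
DOD = 23.4804 %

23.4804 %


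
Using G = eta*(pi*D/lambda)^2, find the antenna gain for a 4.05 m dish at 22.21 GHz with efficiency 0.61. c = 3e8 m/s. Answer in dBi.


lambda = c/f = 3e8 / 2.221e+10 = 0.01350743 m
G = eta*(pi*D/lambda)^2 = 0.61*(pi*4.05/0.01350743)^2
G = 541245.4201 (linear)
G = 10*log10(541245.4201) = 57.3339 dBi

57.3339 dBi


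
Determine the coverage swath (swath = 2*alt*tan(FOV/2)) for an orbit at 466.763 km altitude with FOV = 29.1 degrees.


FOV = 29.1 deg = 0.5078908 rad
swath = 2 * alt * tan(FOV/2) = 2 * 466.763 * tan(0.2539454)
swath = 2 * 466.763 * 0.2595488
swath = 242.2956 km

242.2956 km


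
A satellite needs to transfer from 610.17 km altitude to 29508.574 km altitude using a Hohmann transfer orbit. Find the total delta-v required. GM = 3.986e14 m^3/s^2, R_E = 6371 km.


r1 = 6981.1700 km = 6.98117e+06 m
r2 = 35879.5740 km = 3.5879574e+07 m
dv1 = sqrt(mu/r1)*(sqrt(2*r2/(r1+r2)) - 1) = 2220.9545 m/s
dv2 = sqrt(mu/r2)*(1 - sqrt(2*r1/(r1+r2))) = 1430.7076 m/s
total dv = |dv1| + |dv2| = 2220.9545 + 1430.7076 = 3651.6621 m/s = 3.6517 km/s

3.6517 km/s


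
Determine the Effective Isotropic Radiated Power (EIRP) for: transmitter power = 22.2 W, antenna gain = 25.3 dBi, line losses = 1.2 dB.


Pt = 22.2 W = 13.4635 dBW
EIRP = Pt_dBW + Gt - losses = 13.4635 + 25.3 - 1.2 = 37.5635 dBW

37.5635 dBW


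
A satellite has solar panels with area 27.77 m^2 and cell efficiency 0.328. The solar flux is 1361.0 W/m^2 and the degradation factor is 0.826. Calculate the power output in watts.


P = area * eta * S * degradation
P = 27.77 * 0.328 * 1361.0 * 0.826
P = 10239.7156 W

10239.7156 W


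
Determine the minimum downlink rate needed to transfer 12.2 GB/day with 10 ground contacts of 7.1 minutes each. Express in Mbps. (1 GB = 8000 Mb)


total contact time = 10 * 7.1 * 60 = 4260.0000 s
data = 12.2 GB = 97600.0000 Mb
rate = 97600.0000 / 4260.0000 = 22.9108 Mbps

22.9108 Mbps


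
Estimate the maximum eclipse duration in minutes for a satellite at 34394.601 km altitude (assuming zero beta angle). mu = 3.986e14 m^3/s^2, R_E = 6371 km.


r = 40765.6010 km
T = 1365.2140 min
Eclipse fraction = arcsin(R_E/r)/pi = arcsin(6371.0000/40765.6010)/pi
= arcsin(0.1562837)/pi = 0.04995142
Eclipse duration = 0.04995142 * 1365.2140 = 68.1944 min

68.1944 minutes


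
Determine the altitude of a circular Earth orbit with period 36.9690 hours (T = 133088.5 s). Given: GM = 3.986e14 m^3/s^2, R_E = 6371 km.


T = 133088.5 s
r = (mu*T^2/(4*pi^2))^(1/3) = (3.986e14 * 133088.5^2 / (4*pi^2))^(1/3)
r = 5.634035e+07 m = 56340.3498 km
alt = r - R_E = 56340.3498 - 6371 = 49969.3498 km

49969.3498 km


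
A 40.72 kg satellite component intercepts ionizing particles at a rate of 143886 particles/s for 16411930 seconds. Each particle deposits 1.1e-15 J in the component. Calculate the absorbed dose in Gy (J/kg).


Total energy deposited = rate * time * E_per
  = 143886 * 16411930 * 1.1e-15 = 0.002597592 J
Dose = E_total / mass = 0.002597592 / 40.72
Dose = 6.3791544e-05 Gy

6.3792e-05 Gy


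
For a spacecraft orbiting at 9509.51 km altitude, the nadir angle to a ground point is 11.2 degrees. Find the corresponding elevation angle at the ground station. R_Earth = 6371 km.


r = R_E + alt = 15880.5100 km
Law of sines in the satellite / Earth-center / ground-point triangle:
  sin(nadir)/R_E = sin(90 + el)/r  =>  cos(el) = (r/R_E)*sin(nadir)
cos(el) = (15880.5100 / 6371.0000) * sin(11.2 deg) = 0.4841533
el = arccos(0.4841533) = 61.0430 deg
(Earth-central angle = 90 - nadir - el = 17.7570 deg)

61.0430 degrees


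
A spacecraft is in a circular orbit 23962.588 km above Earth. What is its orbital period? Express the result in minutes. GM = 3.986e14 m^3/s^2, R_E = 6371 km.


r = 30333.5880 km = 3.0333588e+07 m
T = 2*pi*sqrt(r^3/mu) = 2*pi*sqrt(2.791074e+22 / 3.986e14)
T = 52577.1325 s = 876.2855 min

876.2855 minutes


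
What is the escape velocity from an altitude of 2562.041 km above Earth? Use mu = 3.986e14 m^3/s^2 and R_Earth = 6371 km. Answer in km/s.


r = 6371.0 + 2562.041 = 8933.0410 km = 8.933041e+06 m
v_esc = sqrt(2*mu/r) = sqrt(2*3.986e14 / 8.933041e+06)
v_esc = 9446.7839 m/s = 9.4468 km/s

9.4468 km/s


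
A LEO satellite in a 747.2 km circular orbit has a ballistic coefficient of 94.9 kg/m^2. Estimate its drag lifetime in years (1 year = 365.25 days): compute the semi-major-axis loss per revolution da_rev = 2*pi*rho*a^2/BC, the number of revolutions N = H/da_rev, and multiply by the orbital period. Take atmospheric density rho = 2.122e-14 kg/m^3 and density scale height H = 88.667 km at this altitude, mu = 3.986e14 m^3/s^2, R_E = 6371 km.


a = R_E + alt = 7118.2000 km = 7.1182e+06 m
da_rev = 2*pi*rho*a^2/BC = 2*pi*2.122e-14*(7.1182e+06)^2/94.9 = 0.0711867897 m per revolution
N = H/da_rev = 88667.0000 m / 0.0711867897 m = 1.2455541e+06 revolutions
P = 2*pi*sqrt(a^3/mu) = 5976.7694 s
lifetime = N*P = 1.2455541e+06 * 5976.7694 = 7.4443898e+09 s = 86161.9193 days
years = 86161.9193 / 365.25 = 235.8985 years

235.8985 years


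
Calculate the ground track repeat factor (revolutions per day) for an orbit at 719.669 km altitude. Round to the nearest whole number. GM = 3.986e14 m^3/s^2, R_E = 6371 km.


r = 7.090669e+06 m
T = 2*pi*sqrt(r^3/mu) = 5942.1285 s = 99.0355 min
revs/day = 1440 / 99.0355 = 14.5402
Rounded: 15 revolutions per day

15 revolutions per day


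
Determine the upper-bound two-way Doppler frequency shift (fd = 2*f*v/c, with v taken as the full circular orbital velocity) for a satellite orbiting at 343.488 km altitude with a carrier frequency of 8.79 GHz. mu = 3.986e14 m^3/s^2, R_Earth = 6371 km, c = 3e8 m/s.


r = 6.714488e+06 m
v = sqrt(mu/r) = 7704.8147 m/s (worst-case radial velocity)
f = 8.79 GHz = 8.79e+09 Hz
fd = 2*f*v/c = 2*8.79e+09*7704.8147/3.0e+08
fd = 451502.1391 Hz

451502.1391 Hz


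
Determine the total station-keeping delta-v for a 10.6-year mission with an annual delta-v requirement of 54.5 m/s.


dV = rate * years = 54.5 * 10.6
dV = 577.7000 m/s

577.7000 m/s


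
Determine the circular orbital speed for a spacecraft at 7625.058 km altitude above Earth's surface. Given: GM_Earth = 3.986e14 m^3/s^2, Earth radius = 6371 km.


r = R_E + alt = 6371.0 + 7625.058 = 13996.0580 km = 1.3996058e+07 m
v = sqrt(mu/r) = sqrt(3.986e14 / 1.3996058e+07) = 5336.6139 m/s = 5.3366 km/s

5.3366 km/s


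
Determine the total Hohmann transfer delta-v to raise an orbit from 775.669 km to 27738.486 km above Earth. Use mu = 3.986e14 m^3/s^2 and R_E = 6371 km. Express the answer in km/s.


r1 = 7146.6690 km = 7.146669e+06 m
r2 = 34109.4860 km = 3.4109486e+07 m
dv1 = sqrt(mu/r1)*(sqrt(2*r2/(r1+r2)) - 1) = 2135.1851 m/s
dv2 = sqrt(mu/r2)*(1 - sqrt(2*r1/(r1+r2))) = 1406.3461 m/s
total dv = |dv1| + |dv2| = 2135.1851 + 1406.3461 = 3541.5312 m/s = 3.5415 km/s

3.5415 km/s


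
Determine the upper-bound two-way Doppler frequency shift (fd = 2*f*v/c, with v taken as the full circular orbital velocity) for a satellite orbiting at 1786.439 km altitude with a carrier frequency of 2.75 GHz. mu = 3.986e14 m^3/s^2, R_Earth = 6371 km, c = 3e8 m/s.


r = 8.157439e+06 m
v = sqrt(mu/r) = 6990.2343 m/s (worst-case radial velocity)
f = 2.75 GHz = 2.75e+09 Hz
fd = 2*f*v/c = 2*2.75e+09*6990.2343/3.0e+08
fd = 128154.2946 Hz

128154.2946 Hz


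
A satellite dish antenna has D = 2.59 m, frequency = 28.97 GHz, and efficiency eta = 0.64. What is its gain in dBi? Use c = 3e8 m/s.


lambda = c/f = 3e8 / 2.897e+10 = 0.01035554 m
G = eta*(pi*D/lambda)^2 = 0.64*(pi*2.59/0.01035554)^2
G = 395124.2900 (linear)
G = 10*log10(395124.2900) = 55.9673 dBi

55.9673 dBi


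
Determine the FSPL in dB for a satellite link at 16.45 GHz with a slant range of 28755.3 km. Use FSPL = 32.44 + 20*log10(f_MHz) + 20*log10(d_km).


f = 16.45 GHz = 16450.0000 MHz
d = 28755.3 km
FSPL = 32.44 + 20*log10(16450.0000) + 20*log10(28755.3)
FSPL = 32.44 + 84.3233 + 89.1744
FSPL = 205.9377 dB

205.9377 dB


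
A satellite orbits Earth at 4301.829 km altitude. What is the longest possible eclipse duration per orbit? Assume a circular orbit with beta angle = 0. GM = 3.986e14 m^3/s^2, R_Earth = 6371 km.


r = 10672.8290 km
T = 182.8855 min
Eclipse fraction = arcsin(R_E/r)/pi = arcsin(6371.0000/10672.8290)/pi
= arcsin(0.5969364)/pi = 0.2036155
Eclipse duration = 0.2036155 * 182.8855 = 37.2383 min

37.2383 minutes


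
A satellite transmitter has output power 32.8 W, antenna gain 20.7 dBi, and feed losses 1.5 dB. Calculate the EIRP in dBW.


Pt = 32.8 W = 15.1587 dBW
EIRP = Pt_dBW + Gt - losses = 15.1587 + 20.7 - 1.5 = 34.3587 dBW

34.3587 dBW


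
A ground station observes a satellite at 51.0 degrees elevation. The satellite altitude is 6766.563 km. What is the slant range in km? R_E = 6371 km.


h = 6766.563 km, el = 51.0 deg
d = -R_E*sin(el) + sqrt((R_E*sin(el))^2 + 2*R_E*h + h^2)
d = -6371.0000*sin(0.8901179) + sqrt((6371.0000*0.777146)^2 + 2*6371.0000*6766.563 + 6766.563^2)
d = 7559.6093 km

7559.6093 km


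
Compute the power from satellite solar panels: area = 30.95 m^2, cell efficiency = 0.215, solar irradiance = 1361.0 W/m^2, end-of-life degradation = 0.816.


P = area * eta * S * degradation
P = 30.95 * 0.215 * 1361.0 * 0.816
P = 7390.0503 W

7390.0503 W


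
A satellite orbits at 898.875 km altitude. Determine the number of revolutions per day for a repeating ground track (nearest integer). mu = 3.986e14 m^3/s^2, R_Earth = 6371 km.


r = 7.269875e+06 m
T = 2*pi*sqrt(r^3/mu) = 6168.8134 s = 102.8136 min
revs/day = 1440 / 102.8136 = 14.0059
Rounded: 14 revolutions per day

14 revolutions per day


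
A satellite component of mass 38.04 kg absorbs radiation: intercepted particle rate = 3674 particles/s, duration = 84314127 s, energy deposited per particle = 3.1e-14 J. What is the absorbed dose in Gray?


Total energy deposited = rate * time * E_per
  = 3674 * 84314127 * 3.1e-14 = 0.009602873 J
Dose = E_total / mass = 0.009602873 / 38.04
Dose = 2.5244146e-04 Gy

2.5244e-04 Gy


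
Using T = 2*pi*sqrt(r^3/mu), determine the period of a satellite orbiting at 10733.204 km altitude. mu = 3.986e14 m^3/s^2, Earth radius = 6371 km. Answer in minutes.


r = 17104.2040 km = 1.7104204e+07 m
T = 2*pi*sqrt(r^3/mu) = 2*pi*sqrt(5.0038998e+21 / 3.986e14)
T = 22262.0689 s = 371.0345 min

371.0345 minutes


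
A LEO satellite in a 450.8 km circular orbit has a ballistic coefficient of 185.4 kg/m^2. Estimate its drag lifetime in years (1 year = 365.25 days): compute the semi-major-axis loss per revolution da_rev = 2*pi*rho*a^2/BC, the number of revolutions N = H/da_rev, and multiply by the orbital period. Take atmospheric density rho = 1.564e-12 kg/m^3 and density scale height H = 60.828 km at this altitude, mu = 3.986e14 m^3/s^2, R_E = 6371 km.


a = R_E + alt = 6821.8000 km = 6.8218e+06 m
da_rev = 2*pi*rho*a^2/BC = 2*pi*1.564e-12*(6.8218e+06)^2/185.4 = 2.466635 m per revolution
N = H/da_rev = 60828.0000 m / 2.466635 m = 24660.3187 revolutions
P = 2*pi*sqrt(a^3/mu) = 5607.3762 s
lifetime = N*P = 24660.3187 * 5607.3762 = 1.3827968e+08 s = 1600.4593 days
years = 1600.4593 / 365.25 = 4.3818 years

4.3818 years


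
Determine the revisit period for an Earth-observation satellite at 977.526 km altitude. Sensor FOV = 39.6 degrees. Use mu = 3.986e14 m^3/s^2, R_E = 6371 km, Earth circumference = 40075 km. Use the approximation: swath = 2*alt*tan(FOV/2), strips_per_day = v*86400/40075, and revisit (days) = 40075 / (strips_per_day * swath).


swath = 2*977.526*tan(0.3455752) = 703.8620 km
v = sqrt(mu/r) = 7364.9284 m/s = 7.3649 km/s
strips/day = v*86400/40075 = 7.3649*86400/40075 = 15.8785
coverage/day = strips * swath = 15.8785 * 703.8620 = 11176.2544 km
revisit = 40075 / 11176.2544 = 3.5857 days

3.5857 days


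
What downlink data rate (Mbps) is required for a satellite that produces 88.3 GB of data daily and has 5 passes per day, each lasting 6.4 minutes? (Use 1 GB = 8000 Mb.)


total contact time = 5 * 6.4 * 60 = 1920.0000 s
data = 88.3 GB = 706400.0000 Mb
rate = 706400.0000 / 1920.0000 = 367.9167 Mbps

367.9167 Mbps


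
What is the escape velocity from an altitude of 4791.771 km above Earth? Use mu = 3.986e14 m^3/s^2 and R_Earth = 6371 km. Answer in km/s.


r = 6371.0 + 4791.771 = 11162.7710 km = 1.1162771e+07 m
v_esc = sqrt(2*mu/r) = sqrt(2*3.986e14 / 1.1162771e+07)
v_esc = 8450.7964 m/s = 8.4508 km/s

8.4508 km/s


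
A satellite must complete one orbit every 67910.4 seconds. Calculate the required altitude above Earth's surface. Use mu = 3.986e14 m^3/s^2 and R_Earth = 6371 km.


T = 67910.4 s
r = (mu*T^2/(4*pi^2))^(1/3) = (3.986e14 * 67910.4^2 / (4*pi^2))^(1/3)
r = 3.5976318e+07 m = 35976.3179 km
alt = r - R_E = 35976.3179 - 6371 = 29605.3179 km

29605.3179 km


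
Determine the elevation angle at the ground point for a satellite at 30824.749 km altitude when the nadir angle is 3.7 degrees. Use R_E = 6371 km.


r = R_E + alt = 37195.7490 km
Law of sines in the satellite / Earth-center / ground-point triangle:
  sin(nadir)/R_E = sin(90 + el)/r  =>  cos(el) = (r/R_E)*sin(nadir)
cos(el) = (37195.7490 / 6371.0000) * sin(3.7 deg) = 0.3767584
el = arccos(0.3767584) = 67.8670 deg
(Earth-central angle = 90 - nadir - el = 18.4330 deg)

67.8670 degrees


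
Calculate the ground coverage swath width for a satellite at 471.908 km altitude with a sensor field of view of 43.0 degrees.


FOV = 43.0 deg = 0.7504916 rad
swath = 2 * alt * tan(FOV/2) = 2 * 471.908 * tan(0.3752458)
swath = 2 * 471.908 * 0.3939105
swath = 371.7790 km

371.7790 km


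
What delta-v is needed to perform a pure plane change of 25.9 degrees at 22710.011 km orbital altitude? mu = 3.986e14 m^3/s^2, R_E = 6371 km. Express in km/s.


r = 29081.0110 km = 2.9081011e+07 m
V = sqrt(mu/r) = 3702.2343 m/s
di = 25.9 deg = 0.4520403 rad
dV = 2*V*sin(di/2) = 2*3702.2343*sin(0.2260201)
dV = 1659.3464 m/s = 1.6593 km/s

1.6593 km/s


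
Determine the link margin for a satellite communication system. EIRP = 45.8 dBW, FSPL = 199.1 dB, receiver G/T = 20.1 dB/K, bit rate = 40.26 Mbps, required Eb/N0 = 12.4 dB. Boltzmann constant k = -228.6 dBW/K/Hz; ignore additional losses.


C/N0 = EIRP - FSPL + G/T - k = 45.8 - 199.1 + 20.1 - (-228.6)
C/N0 = 95.4000 dB-Hz
R_b = 40.26 Mbps = 4.026e+07 bps -> 10*log10(R_b) = 76.0487 dB-Hz
Eb/N0 = C/N0 - 10*log10(R_b) = 95.4000 - 76.0487 = 19.3513 dB
Margin = Eb/N0 - Eb/N0_req = 19.3513 - 12.4 = 6.9513 dB (link closes)

6.9513 dB


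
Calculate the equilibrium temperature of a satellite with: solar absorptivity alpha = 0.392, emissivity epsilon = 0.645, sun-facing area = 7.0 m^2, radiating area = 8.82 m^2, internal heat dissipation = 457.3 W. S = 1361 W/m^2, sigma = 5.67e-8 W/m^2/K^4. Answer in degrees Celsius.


Numerator = alpha*S*A_sun + Q_int = 0.392*1361*7.0 + 457.3 = 4191.8840 W
Denominator = eps*sigma*A_rad = 0.645*5.67e-8*8.82 = 3.2256063e-07 W/K^4
T^4 = 1.2995647e+10 K^4
T = 337.6366 K = 64.4866 C

64.4866 degrees Celsius


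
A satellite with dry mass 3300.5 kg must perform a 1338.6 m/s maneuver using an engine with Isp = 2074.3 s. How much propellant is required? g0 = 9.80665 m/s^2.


ve = Isp * g0 = 2074.3 * 9.80665 = 20341.934095 m/s
mass ratio = exp(dv/ve) = exp(1338.6/20341.934095) = 1.06801838
m_prop = m_dry * (mr - 1) = 3300.5 * (1.06801838 - 1)
m_prop = 224.4947 kg

224.4947 kg


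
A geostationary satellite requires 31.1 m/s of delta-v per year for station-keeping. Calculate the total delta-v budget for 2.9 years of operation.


dV = rate * years = 31.1 * 2.9
dV = 90.1900 m/s

90.1900 m/s


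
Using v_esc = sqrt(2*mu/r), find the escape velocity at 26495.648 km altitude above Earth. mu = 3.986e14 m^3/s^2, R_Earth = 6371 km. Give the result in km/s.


r = 6371.0 + 26495.648 = 32866.6480 km = 3.2866648e+07 m
v_esc = sqrt(2*mu/r) = sqrt(2*3.986e14 / 3.2866648e+07)
v_esc = 4924.9966 m/s = 4.9250 km/s

4.9250 km/s


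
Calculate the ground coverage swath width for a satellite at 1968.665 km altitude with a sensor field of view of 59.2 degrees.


FOV = 59.2 deg = 1.0332 rad
swath = 2 * alt * tan(FOV/2) = 2 * 1968.665 * tan(0.5166175)
swath = 2 * 1968.665 * 0.5680791
swath = 2236.7147 km

2236.7147 km


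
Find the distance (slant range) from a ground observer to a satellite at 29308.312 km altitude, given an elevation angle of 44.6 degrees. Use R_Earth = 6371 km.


h = 29308.312 km, el = 44.6 deg
d = -R_E*sin(el) + sqrt((R_E*sin(el))^2 + 2*R_E*h + h^2)
d = -6371.0000*sin(0.7784168) + sqrt((6371.0000*0.7021531)^2 + 2*6371.0000*29308.312 + 29308.312^2)
d = 30916.3431 km

30916.3431 km


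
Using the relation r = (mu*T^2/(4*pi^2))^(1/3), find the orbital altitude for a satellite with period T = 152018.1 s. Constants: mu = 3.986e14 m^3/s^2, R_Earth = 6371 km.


T = 152018.1 s
r = (mu*T^2/(4*pi^2))^(1/3) = (3.986e14 * 152018.1^2 / (4*pi^2))^(1/3)
r = 6.1563417e+07 m = 61563.4174 km
alt = r - R_E = 61563.4174 - 6371 = 55192.4174 km

55192.4174 km


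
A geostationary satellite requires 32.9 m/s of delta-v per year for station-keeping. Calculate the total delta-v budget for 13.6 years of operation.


dV = rate * years = 32.9 * 13.6
dV = 447.4400 m/s

447.4400 m/s


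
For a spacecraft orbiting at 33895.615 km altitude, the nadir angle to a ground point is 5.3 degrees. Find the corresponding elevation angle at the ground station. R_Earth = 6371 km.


r = R_E + alt = 40266.6150 km
Law of sines in the satellite / Earth-center / ground-point triangle:
  sin(nadir)/R_E = sin(90 + el)/r  =>  cos(el) = (r/R_E)*sin(nadir)
cos(el) = (40266.6150 / 6371.0000) * sin(5.3 deg) = 0.5838096
el = arccos(0.5838096) = 54.2811 deg
(Earth-central angle = 90 - nadir - el = 30.4189 deg)

54.2811 degrees


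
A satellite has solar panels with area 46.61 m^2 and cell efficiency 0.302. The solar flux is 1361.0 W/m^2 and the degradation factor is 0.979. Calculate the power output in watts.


P = area * eta * S * degradation
P = 46.61 * 0.302 * 1361.0 * 0.979
P = 18755.4230 W

18755.4230 W


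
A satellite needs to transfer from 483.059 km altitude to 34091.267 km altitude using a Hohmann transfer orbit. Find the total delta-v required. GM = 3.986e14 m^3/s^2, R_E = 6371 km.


r1 = 6854.0590 km = 6.854059e+06 m
r2 = 40462.2670 km = 4.0462267e+07 m
dv1 = sqrt(mu/r1)*(sqrt(2*r2/(r1+r2)) - 1) = 2347.1169 m/s
dv2 = sqrt(mu/r2)*(1 - sqrt(2*r1/(r1+r2))) = 1449.2763 m/s
total dv = |dv1| + |dv2| = 2347.1169 + 1449.2763 = 3796.3931 m/s = 3.7964 km/s

3.7964 km/s


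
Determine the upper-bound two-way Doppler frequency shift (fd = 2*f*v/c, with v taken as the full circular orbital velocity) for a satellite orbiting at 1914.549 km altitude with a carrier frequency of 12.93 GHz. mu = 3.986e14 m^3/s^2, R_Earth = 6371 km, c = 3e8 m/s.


r = 8.285549e+06 m
v = sqrt(mu/r) = 6935.9827 m/s (worst-case radial velocity)
f = 12.93 GHz = 1.293e+10 Hz
fd = 2*f*v/c = 2*1.293e+10*6935.9827/3.0e+08
fd = 597881.7100 Hz

597881.7100 Hz


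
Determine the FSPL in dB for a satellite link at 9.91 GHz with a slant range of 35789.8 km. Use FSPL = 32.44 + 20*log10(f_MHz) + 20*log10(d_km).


f = 9.91 GHz = 9910.0000 MHz
d = 35789.8 km
FSPL = 32.44 + 20*log10(9910.0000) + 20*log10(35789.8)
FSPL = 32.44 + 79.9215 + 91.0752
FSPL = 203.4367 dB

203.4367 dB


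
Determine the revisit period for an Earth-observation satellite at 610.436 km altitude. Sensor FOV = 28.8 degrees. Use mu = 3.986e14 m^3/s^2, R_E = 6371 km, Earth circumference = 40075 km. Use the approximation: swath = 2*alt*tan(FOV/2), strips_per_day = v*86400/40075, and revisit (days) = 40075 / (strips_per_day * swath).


swath = 2*610.436*tan(0.2513274) = 313.4667 km
v = sqrt(mu/r) = 7556.0751 m/s = 7.5561 km/s
strips/day = v*86400/40075 = 7.5561*86400/40075 = 16.2906
coverage/day = strips * swath = 16.2906 * 313.4667 = 5106.5527 km
revisit = 40075 / 5106.5527 = 7.8478 days

7.8478 days


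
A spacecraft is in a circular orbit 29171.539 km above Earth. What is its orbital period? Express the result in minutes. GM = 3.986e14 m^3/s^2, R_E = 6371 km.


r = 35542.5390 km = 3.5542539e+07 m
T = 2*pi*sqrt(r^3/mu) = 2*pi*sqrt(4.4899897e+22 / 3.986e14)
T = 66685.8812 s = 1111.4314 min

1111.4314 minutes


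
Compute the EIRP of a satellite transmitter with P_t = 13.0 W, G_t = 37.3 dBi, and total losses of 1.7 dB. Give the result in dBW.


Pt = 13.0 W = 11.1394 dBW
EIRP = Pt_dBW + Gt - losses = 11.1394 + 37.3 - 1.7 = 46.7394 dBW

46.7394 dBW


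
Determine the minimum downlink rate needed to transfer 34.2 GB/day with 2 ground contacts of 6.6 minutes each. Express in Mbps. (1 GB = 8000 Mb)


total contact time = 2 * 6.6 * 60 = 792.0000 s
data = 34.2 GB = 273600.0000 Mb
rate = 273600.0000 / 792.0000 = 345.4545 Mbps

345.4545 Mbps


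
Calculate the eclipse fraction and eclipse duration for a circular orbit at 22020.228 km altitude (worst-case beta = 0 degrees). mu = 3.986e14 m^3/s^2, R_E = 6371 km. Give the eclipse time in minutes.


r = 28391.2280 km
T = 793.4805 min
Eclipse fraction = arcsin(R_E/r)/pi = arcsin(6371.0000/28391.2280)/pi
= arcsin(0.2244003)/pi = 0.07204231
Eclipse duration = 0.07204231 * 793.4805 = 57.1642 min

57.1642 minutes


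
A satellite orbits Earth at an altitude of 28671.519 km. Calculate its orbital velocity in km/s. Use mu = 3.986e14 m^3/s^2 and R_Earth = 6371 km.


r = R_E + alt = 6371.0 + 28671.519 = 35042.5190 km = 3.5042519e+07 m
v = sqrt(mu/r) = sqrt(3.986e14 / 3.5042519e+07) = 3372.6478 m/s = 3.3726 km/s

3.3726 km/s


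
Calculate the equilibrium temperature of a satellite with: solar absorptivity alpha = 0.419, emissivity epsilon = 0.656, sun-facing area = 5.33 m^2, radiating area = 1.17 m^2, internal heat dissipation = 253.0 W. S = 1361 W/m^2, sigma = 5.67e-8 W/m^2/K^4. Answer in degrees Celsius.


Numerator = alpha*S*A_sun + Q_int = 0.419*1361*5.33 + 253.0 = 3292.4805 W
Denominator = eps*sigma*A_rad = 0.656*5.67e-8*1.17 = 4.3518384e-08 W/K^4
T^4 = 7.5657232e+10 K^4
T = 524.4603 K = 251.3103 C

251.3103 degrees Celsius


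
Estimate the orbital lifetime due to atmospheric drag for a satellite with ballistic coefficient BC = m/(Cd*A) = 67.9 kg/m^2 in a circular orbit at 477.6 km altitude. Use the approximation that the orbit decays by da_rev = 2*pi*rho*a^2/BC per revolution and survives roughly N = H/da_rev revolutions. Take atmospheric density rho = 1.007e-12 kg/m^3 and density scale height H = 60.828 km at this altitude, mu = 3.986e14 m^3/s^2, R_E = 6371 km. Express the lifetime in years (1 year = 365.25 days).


a = R_E + alt = 6848.6000 km = 6.8486e+06 m
da_rev = 2*pi*rho*a^2/BC = 2*pi*1.007e-12*(6.8486e+06)^2/67.9 = 4.370621 m per revolution
N = H/da_rev = 60828.0000 m / 4.370621 m = 13917.4724 revolutions
P = 2*pi*sqrt(a^3/mu) = 5640.4522 s
lifetime = N*P = 13917.4724 * 5640.4522 = 7.8500838e+07 s = 908.5745 days
years = 908.5745 / 365.25 = 2.4875 years

2.4875 years


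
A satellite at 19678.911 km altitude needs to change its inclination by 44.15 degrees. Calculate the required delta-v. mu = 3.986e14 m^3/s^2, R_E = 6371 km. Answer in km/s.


r = 26049.9110 km = 2.6049911e+07 m
V = sqrt(mu/r) = 3911.6999 m/s
di = 44.15 deg = 0.7705629 rad
dV = 2*V*sin(di/2) = 2*3911.6999*sin(0.3852814)
dV = 2940.1897 m/s = 2.9402 km/s

2.9402 km/s


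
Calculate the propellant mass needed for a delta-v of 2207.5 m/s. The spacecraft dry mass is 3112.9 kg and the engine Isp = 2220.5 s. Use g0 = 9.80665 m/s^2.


ve = Isp * g0 = 2220.5 * 9.80665 = 21775.666325 m/s
mass ratio = exp(dv/ve) = exp(2207.5/21775.666325) = 1.10669116
m_prop = m_dry * (mr - 1) = 3112.9 * (1.10669116 - 1)
m_prop = 332.1189 kg

332.1189 kg


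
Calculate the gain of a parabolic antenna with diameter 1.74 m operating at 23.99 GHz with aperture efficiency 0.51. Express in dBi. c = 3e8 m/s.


lambda = c/f = 3e8 / 2.399e+10 = 0.01250521 m
G = eta*(pi*D/lambda)^2 = 0.51*(pi*1.74/0.01250521)^2
G = 97451.0235 (linear)
G = 10*log10(97451.0235) = 49.8879 dBi

49.8879 dBi


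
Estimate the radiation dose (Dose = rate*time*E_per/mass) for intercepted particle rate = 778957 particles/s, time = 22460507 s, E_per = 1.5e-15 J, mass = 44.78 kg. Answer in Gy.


Total energy deposited = rate * time * E_per
  = 778957 * 22460507 * 1.5e-15 = 0.02624365 J
Dose = E_total / mass = 0.02624365 / 44.78
Dose = 5.8605747e-04 Gy

5.8606e-04 Gy


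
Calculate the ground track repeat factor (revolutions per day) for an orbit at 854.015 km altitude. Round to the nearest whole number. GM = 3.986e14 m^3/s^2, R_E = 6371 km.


r = 7.225015e+06 m
T = 2*pi*sqrt(r^3/mu) = 6111.8030 s = 101.8634 min
revs/day = 1440 / 101.8634 = 14.1366
Rounded: 14 revolutions per day

14 revolutions per day


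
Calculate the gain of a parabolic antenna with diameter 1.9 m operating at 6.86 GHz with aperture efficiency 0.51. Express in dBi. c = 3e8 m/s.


lambda = c/f = 3e8 / 6.86e+09 = 0.04373178 m
G = eta*(pi*D/lambda)^2 = 0.51*(pi*1.9/0.04373178)^2
G = 9501.2959 (linear)
G = 10*log10(9501.2959) = 39.7778 dBi

39.7778 dBi


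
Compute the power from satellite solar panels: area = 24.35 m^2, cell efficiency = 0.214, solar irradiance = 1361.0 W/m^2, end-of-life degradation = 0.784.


P = area * eta * S * degradation
P = 24.35 * 0.214 * 1361.0 * 0.784
P = 5560.1554 W

5560.1554 W


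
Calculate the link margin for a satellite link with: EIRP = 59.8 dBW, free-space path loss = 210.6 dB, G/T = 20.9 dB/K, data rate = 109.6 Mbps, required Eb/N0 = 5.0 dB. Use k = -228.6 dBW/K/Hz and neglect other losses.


C/N0 = EIRP - FSPL + G/T - k = 59.8 - 210.6 + 20.9 - (-228.6)
C/N0 = 98.7000 dB-Hz
R_b = 109.6 Mbps = 1.096e+08 bps -> 10*log10(R_b) = 80.3981 dB-Hz
Eb/N0 = C/N0 - 10*log10(R_b) = 98.7000 - 80.3981 = 18.3019 dB
Margin = Eb/N0 - Eb/N0_req = 18.3019 - 5.0 = 13.3019 dB (link closes)

13.3019 dB


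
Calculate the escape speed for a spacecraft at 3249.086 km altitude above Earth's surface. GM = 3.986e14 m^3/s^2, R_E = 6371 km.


r = 6371.0 + 3249.086 = 9620.0860 km = 9.620086e+06 m
v_esc = sqrt(2*mu/r) = sqrt(2*3.986e14 / 9.620086e+06)
v_esc = 9103.2017 m/s = 9.1032 km/s

9.1032 km/s


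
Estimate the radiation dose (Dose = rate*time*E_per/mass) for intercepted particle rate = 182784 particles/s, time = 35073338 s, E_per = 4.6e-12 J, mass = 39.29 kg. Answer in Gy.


Total energy deposited = rate * time * E_per
  = 182784 * 35073338 * 4.6e-12 = 29.4899 J
Dose = E_total / mass = 29.4899 / 39.29
Dose = 0.7505698 Gy

0.7506 Gy


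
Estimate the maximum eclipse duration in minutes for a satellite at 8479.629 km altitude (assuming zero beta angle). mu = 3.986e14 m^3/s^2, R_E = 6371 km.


r = 14850.6290 km
T = 300.1769 min
Eclipse fraction = arcsin(R_E/r)/pi = arcsin(6371.0000/14850.6290)/pi
= arcsin(0.4290054)/pi = 0.1411359
Eclipse duration = 0.1411359 * 300.1769 = 42.3657 min

42.3657 minutes


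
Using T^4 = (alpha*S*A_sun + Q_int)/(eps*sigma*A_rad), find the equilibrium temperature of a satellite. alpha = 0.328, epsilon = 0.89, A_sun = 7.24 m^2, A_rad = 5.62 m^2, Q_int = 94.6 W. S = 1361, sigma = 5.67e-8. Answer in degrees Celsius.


Numerator = alpha*S*A_sun + Q_int = 0.328*1361*7.24 + 94.6 = 3326.5939 W
Denominator = eps*sigma*A_rad = 0.89*5.67e-8*5.62 = 2.8360206e-07 W/K^4
T^4 = 1.1729795e+10 K^4
T = 329.0960 K = 55.9460 C

55.9460 degrees Celsius


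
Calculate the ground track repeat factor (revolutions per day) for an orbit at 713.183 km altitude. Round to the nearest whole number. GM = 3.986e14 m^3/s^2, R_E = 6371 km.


r = 7.084183e+06 m
T = 2*pi*sqrt(r^3/mu) = 5933.9773 s = 98.8996 min
revs/day = 1440 / 98.8996 = 14.5602
Rounded: 15 revolutions per day

15 revolutions per day


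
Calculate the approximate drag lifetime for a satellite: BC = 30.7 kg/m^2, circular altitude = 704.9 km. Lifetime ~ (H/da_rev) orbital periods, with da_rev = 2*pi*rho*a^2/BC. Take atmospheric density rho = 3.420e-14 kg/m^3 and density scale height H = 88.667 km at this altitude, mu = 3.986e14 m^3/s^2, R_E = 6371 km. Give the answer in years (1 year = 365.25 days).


a = R_E + alt = 7075.9000 km = 7.0759e+06 m
da_rev = 2*pi*rho*a^2/BC = 2*pi*3.420e-14*(7.0759e+06)^2/30.7 = 0.35045396 m per revolution
N = H/da_rev = 88667.0000 m / 0.35045396 m = 253006.1293 revolutions
P = 2*pi*sqrt(a^3/mu) = 5923.5731 s
lifetime = N*P = 253006.1293 * 5923.5731 = 1.4987003e+09 s = 17346.0683 days
years = 17346.0683 / 365.25 = 47.4909 years

47.4909 years


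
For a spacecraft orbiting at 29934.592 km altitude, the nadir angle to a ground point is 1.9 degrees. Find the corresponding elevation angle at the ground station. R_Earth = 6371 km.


r = R_E + alt = 36305.5920 km
Law of sines in the satellite / Earth-center / ground-point triangle:
  sin(nadir)/R_E = sin(90 + el)/r  =>  cos(el) = (r/R_E)*sin(nadir)
cos(el) = (36305.5920 / 6371.0000) * sin(1.9 deg) = 0.1889371
el = arccos(0.1889371) = 79.1092 deg
(Earth-central angle = 90 - nadir - el = 8.9908 deg)

79.1092 degrees


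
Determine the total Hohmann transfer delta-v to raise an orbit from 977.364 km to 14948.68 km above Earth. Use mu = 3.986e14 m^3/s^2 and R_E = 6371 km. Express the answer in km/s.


r1 = 7348.3640 km = 7.348364e+06 m
r2 = 21319.6800 km = 2.131968e+07 m
dv1 = sqrt(mu/r1)*(sqrt(2*r2/(r1+r2)) - 1) = 1617.1264 m/s
dv2 = sqrt(mu/r2)*(1 - sqrt(2*r1/(r1+r2))) = 1228.0074 m/s
total dv = |dv1| + |dv2| = 1617.1264 + 1228.0074 = 2845.1338 m/s = 2.8451 km/s

2.8451 km/s


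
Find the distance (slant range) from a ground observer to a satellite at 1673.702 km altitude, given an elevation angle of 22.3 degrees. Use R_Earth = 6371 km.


h = 1673.702 km, el = 22.3 deg
d = -R_E*sin(el) + sqrt((R_E*sin(el))^2 + 2*R_E*h + h^2)
d = -6371.0000*sin(0.3892084) + sqrt((6371.0000*0.3794562)^2 + 2*6371.0000*1673.702 + 1673.702^2)
d = 3057.1509 km

3057.1509 km


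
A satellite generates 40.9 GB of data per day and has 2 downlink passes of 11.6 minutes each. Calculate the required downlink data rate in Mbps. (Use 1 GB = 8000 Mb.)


total contact time = 2 * 11.6 * 60 = 1392.0000 s
data = 40.9 GB = 327200.0000 Mb
rate = 327200.0000 / 1392.0000 = 235.0575 Mbps

235.0575 Mbps


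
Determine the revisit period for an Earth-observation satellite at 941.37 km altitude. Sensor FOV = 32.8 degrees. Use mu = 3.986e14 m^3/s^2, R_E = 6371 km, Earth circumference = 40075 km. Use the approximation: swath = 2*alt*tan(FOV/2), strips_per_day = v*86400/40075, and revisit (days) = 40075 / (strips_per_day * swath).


swath = 2*941.37*tan(0.286234) = 554.1205 km
v = sqrt(mu/r) = 7383.1139 m/s = 7.3831 km/s
strips/day = v*86400/40075 = 7.3831*86400/40075 = 15.9177
coverage/day = strips * swath = 15.9177 * 554.1205 = 8820.3133 km
revisit = 40075 / 8820.3133 = 4.5435 days

4.5435 days
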